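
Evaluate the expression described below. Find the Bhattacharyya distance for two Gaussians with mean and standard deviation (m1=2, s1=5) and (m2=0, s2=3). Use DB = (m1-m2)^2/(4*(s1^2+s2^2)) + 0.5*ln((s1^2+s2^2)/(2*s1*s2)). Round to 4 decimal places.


Bhattacharyya distance between two Gaussians:
DB = (m1-m2)^2/(4*(s1^2+s2^2)) + (1/2)*ln((s1^2+s2^2)/(2*s1*s2)).
(m1-m2)^2 = (2)^2 = 4.
s1^2+s2^2 = 25 + 9 = 34.
term1 = 4/136 = 0.029412.
term2 = 0.5*ln(34/30.0) = 0.062582.
DB = 0.029412 + 0.062582 = 0.0920

0.0920


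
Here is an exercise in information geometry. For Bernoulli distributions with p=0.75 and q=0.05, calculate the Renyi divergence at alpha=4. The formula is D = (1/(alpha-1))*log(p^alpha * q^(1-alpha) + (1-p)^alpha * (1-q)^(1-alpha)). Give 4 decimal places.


Renyi divergence of order alpha between Bernoulli distributions:
D = (1/(alpha-1))*log(p^alpha * q^(1-alpha) + (1-p)^alpha * (1-q)^(1-alpha)).
alpha = 4, p = 0.75, q = 0.05.
p^alpha * q^(1-alpha) = 0.75^4 * 0.05^-3 = 2531.25.
(1-p)^alpha * (1-q)^(1-alpha) = 0.25^4 * 0.95^-3 = 0.004556.
sum = 2531.25 + 0.004556 = 2531.254556.
D = (1/3)*log(2531.254556) = 2.6122

2.6122


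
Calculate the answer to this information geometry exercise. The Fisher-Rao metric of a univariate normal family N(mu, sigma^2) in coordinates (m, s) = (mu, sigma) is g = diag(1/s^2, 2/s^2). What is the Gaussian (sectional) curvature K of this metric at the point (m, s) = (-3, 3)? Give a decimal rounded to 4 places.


The metric has the form g = (A dm^2 + B ds^2)/s^2 with A = 1, B = 2.
Substitute u = sqrt(A/B)*m: g = B*(du^2 + ds^2)/s^2, i.e. B times the
Poincare upper half-plane metric, which has constant Gaussian curvature -1.
Scaling a 2D metric by a constant c divides the Gaussian curvature by c,
so K = -1/B = -1/(2) = -0.5000 everywhere (the point (m, s) = (-3, 3) is irrelevant:
the curvature is constant).
The requested Gaussian curvature is K = -0.5000.

-0.5000


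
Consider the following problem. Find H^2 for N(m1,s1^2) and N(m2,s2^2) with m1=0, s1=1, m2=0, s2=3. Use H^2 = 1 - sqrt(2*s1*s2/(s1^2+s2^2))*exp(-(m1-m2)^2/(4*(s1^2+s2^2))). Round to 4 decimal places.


Squared Hellinger distance for Gaussians:
H^2 = 1 - sqrt(2*s1*s2/(s1^2+s2^2)) * exp(-(m1-m2)^2/(4*(s1^2+s2^2))).
s1^2 = 1, s2^2 = 9, s1^2+s2^2 = 10.
sqrt(2*1*3/(10)) = 0.774597.
(m1-m2)^2 = (0)^2 = 0.
exp(-0/(4*10)) = exp(0.0) = 1.0.
H^2 = 1 - 0.774597*1.0 = 0.2254

0.2254


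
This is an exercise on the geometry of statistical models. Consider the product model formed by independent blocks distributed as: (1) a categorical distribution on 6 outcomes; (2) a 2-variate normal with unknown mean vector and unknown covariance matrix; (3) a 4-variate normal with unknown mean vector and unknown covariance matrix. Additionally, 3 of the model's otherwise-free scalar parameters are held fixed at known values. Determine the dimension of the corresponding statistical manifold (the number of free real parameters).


The dimension of a statistical manifold equals the number of free
(independent) real parameters of the model. For a product of independent
blocks the parameter counts add.
- categorical on 6 outcomes (probabilities sum to 1): 6-1 = 5.
- 2-variate normal: 2 (mean) + 2*3/2 = 3 (symmetric covariance) = 5.
- 4-variate normal: 4 (mean) + 4*5/2 = 10 (symmetric covariance) = 14.
Total = 5 + 5 + 14 = 24.
3 parameter(s) fixed at known values: 24 - 3 = 21.
Dimension = 21

21


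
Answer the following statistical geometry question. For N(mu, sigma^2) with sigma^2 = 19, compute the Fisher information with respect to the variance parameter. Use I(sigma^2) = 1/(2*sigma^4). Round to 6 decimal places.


Fisher information for variance: I(sigma^2) = 1/(2*sigma^4).
sigma^2 = 19, so sigma^4 = 361.
I = 1/(2*361) = 1/722 = 0.001385

0.001385


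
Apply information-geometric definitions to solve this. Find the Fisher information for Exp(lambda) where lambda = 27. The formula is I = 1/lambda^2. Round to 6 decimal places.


Fisher information for exponential: I(lambda) = 1/lambda^2.
lambda = 27, lambda^2 = 729.
I = 1/729 = 0.001372

0.001372


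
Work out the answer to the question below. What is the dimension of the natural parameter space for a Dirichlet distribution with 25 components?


Exponential family dimension calculation:
Dirichlet with 25 components has 25 natural parameters.

25


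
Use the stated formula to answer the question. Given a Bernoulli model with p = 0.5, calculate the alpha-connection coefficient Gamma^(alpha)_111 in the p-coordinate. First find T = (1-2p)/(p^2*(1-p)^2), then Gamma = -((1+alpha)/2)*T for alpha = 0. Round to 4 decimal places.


Skewness (Amari-Chentsov) tensor: T = (1-2p)/(p^2*(1-p)^2).
p = 0.5, 1-2p = 0.0, p^2 = 0.25, (1-p)^2 = 0.25.
T = 0.0/(0.25 * 0.25) = 0.0.
In the p-coordinate, Gamma^(alpha) = Gamma^(0) - (alpha/2)*T with Gamma^(0) = (1/2)*g'(p) = -T/2,
so Gamma^(alpha) = -((1+alpha)/2)*T.
alpha = 0, -(1+alpha)/2 = -0.5.
Gamma = -0.5 * 0.0 = 0.0000

0.0000


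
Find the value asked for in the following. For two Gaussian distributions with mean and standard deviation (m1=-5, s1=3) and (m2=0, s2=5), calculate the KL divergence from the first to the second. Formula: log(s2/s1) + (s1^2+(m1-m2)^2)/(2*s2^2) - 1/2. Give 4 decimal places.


KL divergence between normal distributions:
KL = log(s2/s1) + (s1^2 + (m1-m2)^2)/(2*s2^2) - 1/2.
log(5/3) = 0.510826.
(3^2 + (-5-0)^2)/(2*5^2) = (9 + 25)/50 = 0.68.
KL = 0.510826 + 0.68 - 0.5 = 0.6908

0.6908


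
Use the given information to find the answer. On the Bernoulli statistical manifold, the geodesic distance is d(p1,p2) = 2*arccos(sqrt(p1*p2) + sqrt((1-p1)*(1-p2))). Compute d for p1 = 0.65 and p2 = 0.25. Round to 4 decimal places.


Geodesic distance on Bernoulli manifold:
d(p1,p2) = 2*arccos(sqrt(p1*p2) + sqrt((1-p1)*(1-p2))).
sqrt(p1*p2) = sqrt(0.65*0.25) = 0.403113.
sqrt((1-p1)*(1-p2)) = sqrt(0.35*0.75) = 0.512348.
arg = 0.403113 + 0.512348 = 0.91546.
d = 2*arccos(0.91546) = 0.8283

0.8283


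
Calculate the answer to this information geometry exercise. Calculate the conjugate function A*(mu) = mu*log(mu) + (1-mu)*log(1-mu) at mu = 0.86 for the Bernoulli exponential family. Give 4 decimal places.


Legendre transform for Bernoulli:
A*(mu) = mu*log(mu) + (1-mu)*log(1-mu).
mu = 0.86, 1-mu = 0.14.
mu*log(mu) = 0.86*log(0.86) = -0.129708.
(1-mu)*log(1-mu) = 0.14*log(0.14) = -0.275256.
A* = -0.129708 + -0.275256 = -0.4050

-0.4050


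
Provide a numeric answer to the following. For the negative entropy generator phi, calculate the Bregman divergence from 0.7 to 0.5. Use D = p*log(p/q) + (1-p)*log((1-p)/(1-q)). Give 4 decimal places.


Bregman divergence with negative entropy generator:
D = p*log(p/q) + (1-p)*log((1-p)/(1-q)).
p = 0.7, q = 0.5.
p*log(p/q) = 0.7*log(0.7/0.5) = 0.235531.
(1-p)*log((1-p)/(1-q)) = 0.3*log(0.3/0.5) = -0.153248.
D = 0.235531 + -0.153248 = 0.0823

0.0823


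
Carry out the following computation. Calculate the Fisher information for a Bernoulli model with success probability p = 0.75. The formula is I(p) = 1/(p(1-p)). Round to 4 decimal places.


For Bernoulli(p), Fisher information is I(p) = 1/(p*(1-p)).
p = 0.75, 1-p = 0.25.
p*(1-p) = 0.1875.
I(p) = 1/0.1875 = 5.3333

5.3333


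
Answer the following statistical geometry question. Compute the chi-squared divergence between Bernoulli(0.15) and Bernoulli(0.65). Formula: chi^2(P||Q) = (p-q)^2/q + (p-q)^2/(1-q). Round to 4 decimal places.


Chi-squared divergence between Bernoulli distributions:
chi^2 = (p-q)^2/q + (p-q)^2/(1-q).
p = 0.15, q = 0.65, p-q = -0.5.
(p-q)^2 = 0.25.
term1 = 0.25/0.65 = 0.384615.
term2 = 0.25/0.35 = 0.714286.
chi^2 = 0.384615 + 0.714286 = 1.0989

1.0989


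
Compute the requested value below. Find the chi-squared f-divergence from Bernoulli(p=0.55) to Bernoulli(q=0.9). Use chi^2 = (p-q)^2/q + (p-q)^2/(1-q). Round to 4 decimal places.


Chi-squared divergence between Bernoulli distributions:
chi^2 = (p-q)^2/q + (p-q)^2/(1-q).
p = 0.55, q = 0.9, p-q = -0.35.
(p-q)^2 = 0.1225.
term1 = 0.1225/0.9 = 0.136111.
term2 = 0.1225/0.1 = 1.225.
chi^2 = 0.136111 + 1.225 = 1.3611

1.3611


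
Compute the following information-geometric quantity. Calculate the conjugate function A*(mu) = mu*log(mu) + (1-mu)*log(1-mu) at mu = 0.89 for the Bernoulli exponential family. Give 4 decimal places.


Legendre transform for Bernoulli:
A*(mu) = mu*log(mu) + (1-mu)*log(1-mu).
mu = 0.89, 1-mu = 0.11.
mu*log(mu) = 0.89*log(0.89) = -0.103715.
(1-mu)*log(1-mu) = 0.11*log(0.11) = -0.2428.
A* = -0.103715 + -0.2428 = -0.3465

-0.3465


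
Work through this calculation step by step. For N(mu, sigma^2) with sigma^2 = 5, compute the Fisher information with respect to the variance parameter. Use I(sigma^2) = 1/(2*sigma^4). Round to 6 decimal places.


Fisher information for variance: I(sigma^2) = 1/(2*sigma^4).
sigma^2 = 5, so sigma^4 = 25.
I = 1/(2*25) = 1/50 = 0.020000

0.020000


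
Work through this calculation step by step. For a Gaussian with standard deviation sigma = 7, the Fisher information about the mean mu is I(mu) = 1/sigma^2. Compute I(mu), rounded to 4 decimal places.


The Fisher information for the mean of a normal distribution is I(mu) = 1/sigma^2.
sigma = 7, so sigma^2 = 49.
I(mu) = 1/49 = 0.0204

0.0204


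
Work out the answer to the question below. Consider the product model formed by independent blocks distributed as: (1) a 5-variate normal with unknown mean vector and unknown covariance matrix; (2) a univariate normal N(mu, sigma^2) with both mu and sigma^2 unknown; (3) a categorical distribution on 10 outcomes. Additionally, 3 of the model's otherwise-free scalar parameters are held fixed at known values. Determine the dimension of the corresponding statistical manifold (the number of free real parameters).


The dimension of a statistical manifold equals the number of free
(independent) real parameters of the model. For a product of independent
blocks the parameter counts add.
- 5-variate normal: 5 (mean) + 5*6/2 = 15 (symmetric covariance) = 20.
- normal (mu, sigma^2): 2.
- categorical on 10 outcomes (probabilities sum to 1): 10-1 = 9.
Total = 20 + 2 + 9 = 31.
3 parameter(s) fixed at known values: 31 - 3 = 28.
Dimension = 28

28


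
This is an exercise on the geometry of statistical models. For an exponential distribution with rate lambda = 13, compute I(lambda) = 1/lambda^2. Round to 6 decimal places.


Fisher information for exponential: I(lambda) = 1/lambda^2.
lambda = 13, lambda^2 = 169.
I = 1/169 = 0.005917

0.005917


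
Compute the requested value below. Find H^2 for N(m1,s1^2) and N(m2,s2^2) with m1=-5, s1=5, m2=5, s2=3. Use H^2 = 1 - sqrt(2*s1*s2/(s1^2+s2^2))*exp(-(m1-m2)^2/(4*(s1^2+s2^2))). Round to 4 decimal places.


Squared Hellinger distance for Gaussians:
H^2 = 1 - sqrt(2*s1*s2/(s1^2+s2^2)) * exp(-(m1-m2)^2/(4*(s1^2+s2^2))).
s1^2 = 25, s2^2 = 9, s1^2+s2^2 = 34.
sqrt(2*5*3/(34)) = 0.939336.
(m1-m2)^2 = (-10)^2 = 100.
exp(-100/(4*34)) = exp(-0.735294) = 0.479364.
H^2 = 1 - 0.939336*0.479364 = 0.5497

0.5497


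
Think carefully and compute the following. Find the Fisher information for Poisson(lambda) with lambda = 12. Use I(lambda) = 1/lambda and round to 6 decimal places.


Fisher information for Poisson: I(lambda) = 1/lambda.
lambda = 12.
I(lambda) = 1/12 = 0.083333

0.083333


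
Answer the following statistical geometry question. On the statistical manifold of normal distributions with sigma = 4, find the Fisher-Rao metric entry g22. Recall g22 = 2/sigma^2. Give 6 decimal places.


For the 2-parameter normal family, the Fisher metric has:
  g11 = 1/sigma^2, g22 = 2/sigma^2.
sigma = 4, sigma^2 = 16.
g22 = 0.125000

0.125000


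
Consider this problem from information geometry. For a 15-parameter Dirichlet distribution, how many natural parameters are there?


Exponential family dimension calculation:
Dirichlet with 15 components has 15 natural parameters.

15


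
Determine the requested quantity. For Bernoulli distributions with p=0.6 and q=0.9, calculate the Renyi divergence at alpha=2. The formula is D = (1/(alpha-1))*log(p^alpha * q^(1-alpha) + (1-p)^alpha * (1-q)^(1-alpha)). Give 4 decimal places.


Renyi divergence of order alpha between Bernoulli distributions:
D = (1/(alpha-1))*log(p^alpha * q^(1-alpha) + (1-p)^alpha * (1-q)^(1-alpha)).
alpha = 2, p = 0.6, q = 0.9.
p^alpha * q^(1-alpha) = 0.6^2 * 0.9^-1 = 0.4.
(1-p)^alpha * (1-q)^(1-alpha) = 0.4^2 * 0.1^-1 = 1.6.
sum = 0.4 + 1.6 = 2.0.
D = (1/1)*log(2.0) = 0.6931

0.6931


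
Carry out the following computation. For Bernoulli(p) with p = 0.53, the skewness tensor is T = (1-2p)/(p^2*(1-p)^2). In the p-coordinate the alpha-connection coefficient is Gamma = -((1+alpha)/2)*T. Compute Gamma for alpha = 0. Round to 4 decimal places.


Skewness (Amari-Chentsov) tensor: T = (1-2p)/(p^2*(1-p)^2).
p = 0.53, 1-2p = -0.06, p^2 = 0.2809, (1-p)^2 = 0.2209.
T = -0.06/(0.2809 * 0.2209) = -0.96695.
In the p-coordinate, Gamma^(alpha) = Gamma^(0) - (alpha/2)*T with Gamma^(0) = (1/2)*g'(p) = -T/2,
so Gamma^(alpha) = -((1+alpha)/2)*T.
alpha = 0, -(1+alpha)/2 = -0.5.
Gamma = -0.5 * -0.96695 = 0.4835

0.4835


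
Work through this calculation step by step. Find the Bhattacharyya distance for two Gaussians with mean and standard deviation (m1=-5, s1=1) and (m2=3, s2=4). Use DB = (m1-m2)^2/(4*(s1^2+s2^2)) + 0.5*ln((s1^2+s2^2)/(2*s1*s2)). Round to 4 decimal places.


Bhattacharyya distance between two Gaussians:
DB = (m1-m2)^2/(4*(s1^2+s2^2)) + (1/2)*ln((s1^2+s2^2)/(2*s1*s2)).
(m1-m2)^2 = (-8)^2 = 64.
s1^2+s2^2 = 1 + 16 = 17.
term1 = 64/68 = 0.941176.
term2 = 0.5*ln(17/8.0) = 0.376886.
DB = 0.941176 + 0.376886 = 1.3181

1.3181


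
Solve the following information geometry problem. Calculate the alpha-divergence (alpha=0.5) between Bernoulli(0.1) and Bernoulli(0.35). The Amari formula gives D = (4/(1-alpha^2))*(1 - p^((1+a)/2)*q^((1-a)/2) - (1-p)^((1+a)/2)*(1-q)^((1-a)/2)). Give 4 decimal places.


Amari alpha-divergence:
D = (4/(1-alpha^2))*(1 - p^((1+a)/2)*q^((1-a)/2) - (1-p)^((1+a)/2)*(1-q)^((1-a)/2)).
alpha = 0.5, p = 0.1, q = 0.35.
e1 = (1+alpha)/2 = 0.75, e2 = (1-alpha)/2 = 0.25.
t1 = p^e1 * q^e2 = 0.1^0.75 * 0.35^0.25 = 0.136778.
t2 = (1-p)^e1 * (1-q)^e2 = 0.9^0.75 * 0.65^0.25 = 0.829679.
4/(1-alpha^2) = 5.333333.
D = 5.333333*(1 - 0.136778 - 0.829679) = 0.1789

0.1789


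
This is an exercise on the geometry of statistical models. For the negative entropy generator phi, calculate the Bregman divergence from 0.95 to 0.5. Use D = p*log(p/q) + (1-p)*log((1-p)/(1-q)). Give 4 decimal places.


Bregman divergence with negative entropy generator:
D = p*log(p/q) + (1-p)*log((1-p)/(1-q)).
p = 0.95, q = 0.5.
p*log(p/q) = 0.95*log(0.95/0.5) = 0.609761.
(1-p)*log((1-p)/(1-q)) = 0.05*log(0.05/0.5) = -0.115129.
D = 0.609761 + -0.115129 = 0.4946

0.4946


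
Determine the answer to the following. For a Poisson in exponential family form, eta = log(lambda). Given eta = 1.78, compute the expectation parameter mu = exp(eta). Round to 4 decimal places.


Expectation parameter for Poisson exponential family:
mu = exp(eta).
eta = 1.78.
mu = exp(1.78) = 5.9299

5.9299


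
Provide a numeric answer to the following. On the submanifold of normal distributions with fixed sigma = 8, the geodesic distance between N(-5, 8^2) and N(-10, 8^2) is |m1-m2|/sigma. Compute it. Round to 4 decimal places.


On the fixed-variance normal subfamily, geodesic distance = |m1-m2|/sigma.
|-5 - -10| = 5.
sigma = 8.
d = 5/8 = 0.6250

0.6250


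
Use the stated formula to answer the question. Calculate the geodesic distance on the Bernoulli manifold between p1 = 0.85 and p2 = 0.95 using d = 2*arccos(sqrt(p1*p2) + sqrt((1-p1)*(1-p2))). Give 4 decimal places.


Geodesic distance on Bernoulli manifold:
d(p1,p2) = 2*arccos(sqrt(p1*p2) + sqrt((1-p1)*(1-p2))).
sqrt(p1*p2) = sqrt(0.85*0.95) = 0.89861.
sqrt((1-p1)*(1-p2)) = sqrt(0.15*0.05) = 0.086603.
arg = 0.89861 + 0.086603 = 0.985213.
d = 2*arccos(0.985213) = 0.3444

0.3444


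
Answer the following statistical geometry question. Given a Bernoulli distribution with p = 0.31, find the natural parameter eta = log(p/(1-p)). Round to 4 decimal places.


Natural parameter for Bernoulli: eta = log(p/(1-p)).
p = 0.31, 1-p = 0.69.
p/(1-p) = 0.449275.
eta = log(0.449275) = -0.8001

-0.8001


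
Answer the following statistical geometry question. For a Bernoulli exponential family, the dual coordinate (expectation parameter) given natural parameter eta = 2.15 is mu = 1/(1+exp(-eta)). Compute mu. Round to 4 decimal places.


Dual coordinate (expectation parameter) for Bernoulli:
mu = 1/(1+exp(-eta)).
eta = 2.15.
exp(-eta) = exp(-2.15) = 0.116484.
mu = 1/(1+0.116484) = 0.8957

0.8957


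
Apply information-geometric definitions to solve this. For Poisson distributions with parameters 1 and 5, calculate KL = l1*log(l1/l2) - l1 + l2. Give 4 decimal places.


KL divergence for Poisson:
KL = l1*log(l1/l2) - l1 + l2.
l1 = 1, l2 = 5.
log(1/5) = -1.609438.
l1*log(l1/l2) = 1 * -1.609438 = -1.609438.
KL = -1.609438 - 1 + 5 = 2.3906

2.3906


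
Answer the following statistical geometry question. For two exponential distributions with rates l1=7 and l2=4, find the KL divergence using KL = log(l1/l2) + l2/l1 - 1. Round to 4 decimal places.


KL divergence for exponential family:
KL = log(l1/l2) + l2/l1 - 1.
log(7/4) = 0.559616.
4/7 = 0.571429.
KL = 0.559616 + 0.571429 - 1 = 0.1310

0.1310


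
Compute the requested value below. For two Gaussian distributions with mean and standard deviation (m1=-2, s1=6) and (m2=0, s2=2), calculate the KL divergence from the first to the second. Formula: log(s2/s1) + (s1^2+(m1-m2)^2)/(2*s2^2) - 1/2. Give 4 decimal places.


KL divergence between normal distributions:
KL = log(s2/s1) + (s1^2 + (m1-m2)^2)/(2*s2^2) - 1/2.
log(2/6) = -1.098612.
(6^2 + (-2-0)^2)/(2*2^2) = (36 + 4)/8 = 5.0.
KL = -1.098612 + 5.0 - 0.5 = 3.4014

3.4014


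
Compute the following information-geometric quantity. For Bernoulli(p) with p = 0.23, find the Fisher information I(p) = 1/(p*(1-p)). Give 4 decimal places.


For Bernoulli(p), Fisher information is I(p) = 1/(p*(1-p)).
p = 0.23, 1-p = 0.77.
p*(1-p) = 0.1771.
I(p) = 1/0.1771 = 5.6465

5.6465


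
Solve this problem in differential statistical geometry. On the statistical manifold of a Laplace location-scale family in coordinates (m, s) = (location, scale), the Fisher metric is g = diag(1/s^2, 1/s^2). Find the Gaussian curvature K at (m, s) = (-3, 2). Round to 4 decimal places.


The metric has the form g = (A dm^2 + B ds^2)/s^2 with A = 1, B = 1.
Substitute u = sqrt(A/B)*m: g = B*(du^2 + ds^2)/s^2, i.e. B times the
Poincare upper half-plane metric, which has constant Gaussian curvature -1.
Scaling a 2D metric by a constant c divides the Gaussian curvature by c,
so K = -1/B = -1/(1) = -1.0000 everywhere (the point (m, s) = (-3, 2) is irrelevant:
the curvature is constant).
The requested Gaussian curvature is K = -1.0000.

-1.0000


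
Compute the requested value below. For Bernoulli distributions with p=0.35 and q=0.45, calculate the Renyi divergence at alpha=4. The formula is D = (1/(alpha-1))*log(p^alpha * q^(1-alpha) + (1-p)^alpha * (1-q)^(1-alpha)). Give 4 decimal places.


Renyi divergence of order alpha between Bernoulli distributions:
D = (1/(alpha-1))*log(p^alpha * q^(1-alpha) + (1-p)^alpha * (1-q)^(1-alpha)).
alpha = 4, p = 0.35, q = 0.45.
p^alpha * q^(1-alpha) = 0.35^4 * 0.45^-3 = 0.164678.
(1-p)^alpha * (1-q)^(1-alpha) = 0.65^4 * 0.55^-3 = 1.072915.
sum = 0.164678 + 1.072915 = 1.237593.
D = (1/3)*log(1.237593) = 0.0711

0.0711


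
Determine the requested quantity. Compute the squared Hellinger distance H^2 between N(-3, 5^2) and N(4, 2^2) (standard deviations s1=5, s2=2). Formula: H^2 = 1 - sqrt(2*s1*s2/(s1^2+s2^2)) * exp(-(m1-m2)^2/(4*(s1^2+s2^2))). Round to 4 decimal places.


Squared Hellinger distance for Gaussians:
H^2 = 1 - sqrt(2*s1*s2/(s1^2+s2^2)) * exp(-(m1-m2)^2/(4*(s1^2+s2^2))).
s1^2 = 25, s2^2 = 4, s1^2+s2^2 = 29.
sqrt(2*5*2/(29)) = 0.830455.
(m1-m2)^2 = (-7)^2 = 49.
exp(-49/(4*29)) = exp(-0.422414) = 0.655463.
H^2 = 1 - 0.830455*0.655463 = 0.4557

0.4557


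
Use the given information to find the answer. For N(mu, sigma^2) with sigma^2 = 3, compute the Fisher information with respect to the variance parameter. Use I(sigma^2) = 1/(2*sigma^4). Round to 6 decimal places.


Fisher information for variance: I(sigma^2) = 1/(2*sigma^4).
sigma^2 = 3, so sigma^4 = 9.
I = 1/(2*9) = 1/18 = 0.055556

0.055556


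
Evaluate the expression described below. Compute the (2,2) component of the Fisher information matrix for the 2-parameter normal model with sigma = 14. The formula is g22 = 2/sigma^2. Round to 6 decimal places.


For the 2-parameter normal family, the Fisher metric has:
  g11 = 1/sigma^2, g22 = 2/sigma^2.
sigma = 14, sigma^2 = 196.
g22 = 0.010204

0.010204


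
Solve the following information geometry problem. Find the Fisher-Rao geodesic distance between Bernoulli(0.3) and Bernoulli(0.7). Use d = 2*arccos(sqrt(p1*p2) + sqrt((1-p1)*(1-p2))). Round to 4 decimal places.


Geodesic distance on Bernoulli manifold:
d(p1,p2) = 2*arccos(sqrt(p1*p2) + sqrt((1-p1)*(1-p2))).
sqrt(p1*p2) = sqrt(0.3*0.7) = 0.458258.
sqrt((1-p1)*(1-p2)) = sqrt(0.7*0.3) = 0.458258.
arg = 0.458258 + 0.458258 = 0.916515.
d = 2*arccos(0.916515) = 0.8230

0.8230


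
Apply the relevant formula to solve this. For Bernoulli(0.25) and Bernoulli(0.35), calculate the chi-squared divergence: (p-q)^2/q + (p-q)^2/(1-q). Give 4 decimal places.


Chi-squared divergence between Bernoulli distributions:
chi^2 = (p-q)^2/q + (p-q)^2/(1-q).
p = 0.25, q = 0.35, p-q = -0.1.
(p-q)^2 = 0.01.
term1 = 0.01/0.35 = 0.028571.
term2 = 0.01/0.65 = 0.015385.
chi^2 = 0.028571 + 0.015385 = 0.0440

0.0440


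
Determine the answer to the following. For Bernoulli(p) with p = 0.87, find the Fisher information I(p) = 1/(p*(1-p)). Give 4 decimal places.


For Bernoulli(p), Fisher information is I(p) = 1/(p*(1-p)).
p = 0.87, 1-p = 0.13.
p*(1-p) = 0.1131.
I(p) = 1/0.1131 = 8.8417

8.8417


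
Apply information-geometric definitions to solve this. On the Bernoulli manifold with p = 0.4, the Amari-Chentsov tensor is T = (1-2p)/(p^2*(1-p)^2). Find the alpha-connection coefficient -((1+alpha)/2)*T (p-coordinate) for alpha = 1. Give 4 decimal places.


Skewness (Amari-Chentsov) tensor: T = (1-2p)/(p^2*(1-p)^2).
p = 0.4, 1-2p = 0.2, p^2 = 0.16, (1-p)^2 = 0.36.
T = 0.2/(0.16 * 0.36) = 3.472222.
In the p-coordinate, Gamma^(alpha) = Gamma^(0) - (alpha/2)*T with Gamma^(0) = (1/2)*g'(p) = -T/2,
so Gamma^(alpha) = -((1+alpha)/2)*T.
alpha = 1, -(1+alpha)/2 = -1.0.
Gamma = -1.0 * 3.472222 = -3.4722

-3.4722


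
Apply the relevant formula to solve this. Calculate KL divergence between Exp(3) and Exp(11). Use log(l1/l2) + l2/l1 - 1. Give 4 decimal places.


KL divergence for exponential family:
KL = log(l1/l2) + l2/l1 - 1.
log(3/11) = -1.299283.
11/3 = 3.666667.
KL = -1.299283 + 3.666667 - 1 = 1.3674

1.3674


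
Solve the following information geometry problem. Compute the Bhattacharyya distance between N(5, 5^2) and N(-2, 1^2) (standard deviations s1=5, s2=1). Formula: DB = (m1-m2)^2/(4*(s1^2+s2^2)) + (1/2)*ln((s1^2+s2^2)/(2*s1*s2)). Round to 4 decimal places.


Bhattacharyya distance between two Gaussians:
DB = (m1-m2)^2/(4*(s1^2+s2^2)) + (1/2)*ln((s1^2+s2^2)/(2*s1*s2)).
(m1-m2)^2 = (7)^2 = 49.
s1^2+s2^2 = 25 + 1 = 26.
term1 = 49/104 = 0.471154.
term2 = 0.5*ln(26/10.0) = 0.477756.
DB = 0.471154 + 0.477756 = 0.9489

0.9489


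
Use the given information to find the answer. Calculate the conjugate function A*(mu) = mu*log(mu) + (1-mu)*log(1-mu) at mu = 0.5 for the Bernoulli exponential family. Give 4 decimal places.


Legendre transform for Bernoulli:
A*(mu) = mu*log(mu) + (1-mu)*log(1-mu).
mu = 0.5, 1-mu = 0.5.
mu*log(mu) = 0.5*log(0.5) = -0.346574.
(1-mu)*log(1-mu) = 0.5*log(0.5) = -0.346574.
A* = -0.346574 + -0.346574 = -0.6931

-0.6931


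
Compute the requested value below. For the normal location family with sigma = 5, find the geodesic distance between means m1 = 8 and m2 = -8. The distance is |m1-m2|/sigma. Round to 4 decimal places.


On the fixed-variance normal subfamily, geodesic distance = |m1-m2|/sigma.
|8 - -8| = 16.
sigma = 5.
d = 16/5 = 3.2000

3.2000


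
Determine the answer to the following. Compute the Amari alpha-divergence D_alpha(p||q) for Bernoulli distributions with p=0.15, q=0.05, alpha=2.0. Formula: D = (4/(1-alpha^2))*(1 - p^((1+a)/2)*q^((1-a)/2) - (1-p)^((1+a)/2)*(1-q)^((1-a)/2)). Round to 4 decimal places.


Amari alpha-divergence:
D = (4/(1-alpha^2))*(1 - p^((1+a)/2)*q^((1-a)/2) - (1-p)^((1+a)/2)*(1-q)^((1-a)/2)).
alpha = 2.0, p = 0.15, q = 0.05.
e1 = (1+alpha)/2 = 1.5, e2 = (1-alpha)/2 = -0.5.
t1 = p^e1 * q^e2 = 0.15^1.5 * 0.05^-0.5 = 0.259808.
t2 = (1-p)^e1 * (1-q)^e2 = 0.85^1.5 * 0.95^-0.5 = 0.80402.
4/(1-alpha^2) = -1.333333.
D = -1.333333*(1 - 0.259808 - 0.80402) = 0.0851

0.0851


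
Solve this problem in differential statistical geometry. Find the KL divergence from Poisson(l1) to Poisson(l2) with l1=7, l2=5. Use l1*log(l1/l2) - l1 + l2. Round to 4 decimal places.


KL divergence for Poisson:
KL = l1*log(l1/l2) - l1 + l2.
l1 = 7, l2 = 5.
log(7/5) = 0.336472.
l1*log(l1/l2) = 7 * 0.336472 = 2.355306.
KL = 2.355306 - 7 + 5 = 0.3553

0.3553


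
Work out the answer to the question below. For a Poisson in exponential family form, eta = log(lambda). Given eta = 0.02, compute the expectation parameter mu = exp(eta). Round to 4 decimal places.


Expectation parameter for Poisson exponential family:
mu = exp(eta).
eta = 0.02.
mu = exp(0.02) = 1.0202

1.0202


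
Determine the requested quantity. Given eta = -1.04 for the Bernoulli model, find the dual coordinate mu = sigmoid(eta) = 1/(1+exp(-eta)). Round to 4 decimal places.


Dual coordinate (expectation parameter) for Bernoulli:
mu = 1/(1+exp(-eta)).
eta = -1.04.
exp(-eta) = exp(1.04) = 2.829217.
mu = 1/(1+2.829217) = 0.2611

0.2611


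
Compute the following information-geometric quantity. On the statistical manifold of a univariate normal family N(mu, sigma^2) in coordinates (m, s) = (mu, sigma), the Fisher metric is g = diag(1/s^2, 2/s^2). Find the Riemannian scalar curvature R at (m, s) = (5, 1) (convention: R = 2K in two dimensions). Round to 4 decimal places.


The metric has the form g = (A dm^2 + B ds^2)/s^2 with A = 1, B = 2.
Substitute u = sqrt(A/B)*m: g = B*(du^2 + ds^2)/s^2, i.e. B times the
Poincare upper half-plane metric, which has constant Gaussian curvature -1.
Scaling a 2D metric by a constant c divides the Gaussian curvature by c,
so K = -1/B = -1/(2) = -0.5000 everywhere (the point (m, s) = (5, 1) is irrelevant:
the curvature is constant).
Scalar curvature in dimension 2: R = 2K = -2/(2) = -1.0000.

-1.0000


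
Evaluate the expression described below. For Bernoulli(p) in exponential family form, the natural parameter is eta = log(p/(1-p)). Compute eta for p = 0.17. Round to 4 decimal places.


Natural parameter for Bernoulli: eta = log(p/(1-p)).
p = 0.17, 1-p = 0.83.
p/(1-p) = 0.204819.
eta = log(0.204819) = -1.5856

-1.5856


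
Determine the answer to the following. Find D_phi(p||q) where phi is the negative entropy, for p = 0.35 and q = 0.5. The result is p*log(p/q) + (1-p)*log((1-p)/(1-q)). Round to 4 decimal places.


Bregman divergence with negative entropy generator:
D = p*log(p/q) + (1-p)*log((1-p)/(1-q)).
p = 0.35, q = 0.5.
p*log(p/q) = 0.35*log(0.35/0.5) = -0.124836.
(1-p)*log((1-p)/(1-q)) = 0.65*log(0.65/0.5) = 0.170537.
D = -0.124836 + 0.170537 = 0.0457

0.0457


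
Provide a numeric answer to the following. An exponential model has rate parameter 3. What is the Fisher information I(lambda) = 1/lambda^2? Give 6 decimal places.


Fisher information for exponential: I(lambda) = 1/lambda^2.
lambda = 3, lambda^2 = 9.
I = 1/9 = 0.111111

0.111111


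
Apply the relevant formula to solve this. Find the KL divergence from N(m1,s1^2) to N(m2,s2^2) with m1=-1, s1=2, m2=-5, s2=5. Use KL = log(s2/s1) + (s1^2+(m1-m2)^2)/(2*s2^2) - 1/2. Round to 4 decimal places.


KL divergence between normal distributions:
KL = log(s2/s1) + (s1^2 + (m1-m2)^2)/(2*s2^2) - 1/2.
log(5/2) = 0.916291.
(2^2 + (-1--5)^2)/(2*5^2) = (4 + 16)/50 = 0.4.
KL = 0.916291 + 0.4 - 0.5 = 0.8163

0.8163


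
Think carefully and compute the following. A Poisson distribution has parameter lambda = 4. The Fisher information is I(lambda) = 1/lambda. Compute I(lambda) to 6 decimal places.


Fisher information for Poisson: I(lambda) = 1/lambda.
lambda = 4.
I(lambda) = 1/4 = 0.250000

0.250000


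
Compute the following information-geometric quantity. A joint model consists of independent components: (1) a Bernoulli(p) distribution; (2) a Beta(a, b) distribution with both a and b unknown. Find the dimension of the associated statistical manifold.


The dimension of a statistical manifold equals the number of free
(independent) real parameters of the model. For a product of independent
blocks the parameter counts add.
- Bernoulli (p): 1.
- Beta (a, b): 2.
Total = 1 + 2 = 3.
Dimension = 3

3


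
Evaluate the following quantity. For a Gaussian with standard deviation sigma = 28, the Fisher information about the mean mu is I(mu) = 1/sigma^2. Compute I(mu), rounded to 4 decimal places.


The Fisher information for the mean of a normal distribution is I(mu) = 1/sigma^2.
sigma = 28, so sigma^2 = 784.
I(mu) = 1/784 = 0.0013

0.0013


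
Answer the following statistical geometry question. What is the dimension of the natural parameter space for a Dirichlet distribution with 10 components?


Exponential family dimension calculation:
Dirichlet with 10 components has 10 natural parameters.

10


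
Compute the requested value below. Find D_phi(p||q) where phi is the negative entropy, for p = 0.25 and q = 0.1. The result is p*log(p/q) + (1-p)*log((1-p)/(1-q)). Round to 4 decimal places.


Bregman divergence with negative entropy generator:
D = p*log(p/q) + (1-p)*log((1-p)/(1-q)).
p = 0.25, q = 0.1.
p*log(p/q) = 0.25*log(0.25/0.1) = 0.229073.
(1-p)*log((1-p)/(1-q)) = 0.75*log(0.75/0.9) = -0.136741.
D = 0.229073 + -0.136741 = 0.0923

0.0923


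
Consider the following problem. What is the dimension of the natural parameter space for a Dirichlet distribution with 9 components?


Exponential family dimension calculation:
Dirichlet with 9 components has 9 natural parameters.

9


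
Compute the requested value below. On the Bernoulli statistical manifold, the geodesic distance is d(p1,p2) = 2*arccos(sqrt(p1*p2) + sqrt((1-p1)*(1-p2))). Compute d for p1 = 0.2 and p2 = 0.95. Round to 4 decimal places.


Geodesic distance on Bernoulli manifold:
d(p1,p2) = 2*arccos(sqrt(p1*p2) + sqrt((1-p1)*(1-p2))).
sqrt(p1*p2) = sqrt(0.2*0.95) = 0.43589.
sqrt((1-p1)*(1-p2)) = sqrt(0.8*0.05) = 0.2.
arg = 0.43589 + 0.2 = 0.63589.
d = 2*arccos(0.63589) = 1.7633

1.7633


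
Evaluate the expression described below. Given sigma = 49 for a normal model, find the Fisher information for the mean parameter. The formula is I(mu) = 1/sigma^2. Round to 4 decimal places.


The Fisher information for the mean of a normal distribution is I(mu) = 1/sigma^2.
sigma = 49, so sigma^2 = 2401.
I(mu) = 1/2401 = 0.0004

0.0004


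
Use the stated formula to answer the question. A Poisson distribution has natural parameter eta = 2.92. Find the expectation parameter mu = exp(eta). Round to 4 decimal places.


Expectation parameter for Poisson exponential family:
mu = exp(eta).
eta = 2.92.
mu = exp(2.92) = 18.5413

18.5413


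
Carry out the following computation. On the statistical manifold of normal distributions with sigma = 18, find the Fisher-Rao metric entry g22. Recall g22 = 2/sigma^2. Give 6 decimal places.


For the 2-parameter normal family, the Fisher metric has:
  g11 = 1/sigma^2, g22 = 2/sigma^2.
sigma = 18, sigma^2 = 324.
g22 = 0.006173

0.006173


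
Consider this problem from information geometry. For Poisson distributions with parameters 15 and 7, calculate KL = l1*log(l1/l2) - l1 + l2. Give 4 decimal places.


KL divergence for Poisson:
KL = l1*log(l1/l2) - l1 + l2.
l1 = 15, l2 = 7.
log(15/7) = 0.76214.
l1*log(l1/l2) = 15 * 0.76214 = 11.432101.
KL = 11.432101 - 15 + 7 = 3.4321

3.4321


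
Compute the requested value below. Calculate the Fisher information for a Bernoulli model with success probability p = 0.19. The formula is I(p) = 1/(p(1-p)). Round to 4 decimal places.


For Bernoulli(p), Fisher information is I(p) = 1/(p*(1-p)).
p = 0.19, 1-p = 0.81.
p*(1-p) = 0.1539.
I(p) = 1/0.1539 = 6.4977

6.4977


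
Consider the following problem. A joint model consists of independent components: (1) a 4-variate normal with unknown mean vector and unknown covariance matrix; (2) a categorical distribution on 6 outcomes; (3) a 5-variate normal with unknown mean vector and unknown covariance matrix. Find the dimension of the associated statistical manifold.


The dimension of a statistical manifold equals the number of free
(independent) real parameters of the model. For a product of independent
blocks the parameter counts add.
- 4-variate normal: 4 (mean) + 4*5/2 = 10 (symmetric covariance) = 14.
- categorical on 6 outcomes (probabilities sum to 1): 6-1 = 5.
- 5-variate normal: 5 (mean) + 5*6/2 = 15 (symmetric covariance) = 20.
Total = 14 + 5 + 20 = 39.
Dimension = 39

39


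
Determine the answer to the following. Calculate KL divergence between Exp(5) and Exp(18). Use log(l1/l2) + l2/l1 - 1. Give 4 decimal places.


KL divergence for exponential family:
KL = log(l1/l2) + l2/l1 - 1.
log(5/18) = -1.280934.
18/5 = 3.6.
KL = -1.280934 + 3.6 - 1 = 1.3191

1.3191


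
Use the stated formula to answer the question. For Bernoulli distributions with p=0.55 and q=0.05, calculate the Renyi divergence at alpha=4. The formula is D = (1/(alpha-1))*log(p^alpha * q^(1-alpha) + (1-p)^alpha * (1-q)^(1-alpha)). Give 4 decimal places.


Renyi divergence of order alpha between Bernoulli distributions:
D = (1/(alpha-1))*log(p^alpha * q^(1-alpha) + (1-p)^alpha * (1-q)^(1-alpha)).
alpha = 4, p = 0.55, q = 0.05.
p^alpha * q^(1-alpha) = 0.55^4 * 0.05^-3 = 732.05.
(1-p)^alpha * (1-q)^(1-alpha) = 0.45^4 * 0.95^-3 = 0.047828.
sum = 732.05 + 0.047828 = 732.097828.
D = (1/3)*log(732.097828) = 2.1986

2.1986


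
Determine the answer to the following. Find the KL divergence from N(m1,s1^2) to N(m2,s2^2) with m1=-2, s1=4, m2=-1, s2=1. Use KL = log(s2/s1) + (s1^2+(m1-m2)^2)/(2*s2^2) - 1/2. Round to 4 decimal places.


KL divergence between normal distributions:
KL = log(s2/s1) + (s1^2 + (m1-m2)^2)/(2*s2^2) - 1/2.
log(1/4) = -1.386294.
(4^2 + (-2--1)^2)/(2*1^2) = (16 + 1)/2 = 8.5.
KL = -1.386294 + 8.5 - 0.5 = 6.6137

6.6137


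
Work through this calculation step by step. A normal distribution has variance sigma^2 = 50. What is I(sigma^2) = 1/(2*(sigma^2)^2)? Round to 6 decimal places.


Fisher information for variance: I(sigma^2) = 1/(2*sigma^4).
sigma^2 = 50, so sigma^4 = 2500.
I = 1/(2*2500) = 1/5000 = 0.000200

0.000200


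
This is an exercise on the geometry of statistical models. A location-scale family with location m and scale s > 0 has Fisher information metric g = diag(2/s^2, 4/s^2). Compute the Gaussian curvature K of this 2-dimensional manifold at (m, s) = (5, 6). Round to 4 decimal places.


The metric has the form g = (A dm^2 + B ds^2)/s^2 with A = 2, B = 4.
Substitute u = sqrt(A/B)*m: g = B*(du^2 + ds^2)/s^2, i.e. B times the
Poincare upper half-plane metric, which has constant Gaussian curvature -1.
Scaling a 2D metric by a constant c divides the Gaussian curvature by c,
so K = -1/B = -1/(4) = -0.2500 everywhere (the point (m, s) = (5, 6) is irrelevant:
the curvature is constant).
The requested Gaussian curvature is K = -0.2500.

-0.2500


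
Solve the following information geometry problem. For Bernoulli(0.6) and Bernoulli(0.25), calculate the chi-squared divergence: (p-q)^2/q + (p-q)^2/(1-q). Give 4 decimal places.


Chi-squared divergence between Bernoulli distributions:
chi^2 = (p-q)^2/q + (p-q)^2/(1-q).
p = 0.6, q = 0.25, p-q = 0.35.
(p-q)^2 = 0.1225.
term1 = 0.1225/0.25 = 0.49.
term2 = 0.1225/0.75 = 0.163333.
chi^2 = 0.49 + 0.163333 = 0.6533

0.6533


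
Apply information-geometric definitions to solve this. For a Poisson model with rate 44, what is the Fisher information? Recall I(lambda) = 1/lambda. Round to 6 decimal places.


Fisher information for Poisson: I(lambda) = 1/lambda.
lambda = 44.
I(lambda) = 1/44 = 0.022727

0.022727


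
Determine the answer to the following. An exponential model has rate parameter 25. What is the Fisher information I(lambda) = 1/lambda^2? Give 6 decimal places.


Fisher information for exponential: I(lambda) = 1/lambda^2.
lambda = 25, lambda^2 = 625.
I = 1/625 = 0.001600

0.001600


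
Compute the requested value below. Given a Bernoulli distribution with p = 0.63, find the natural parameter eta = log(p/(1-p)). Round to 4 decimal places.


Natural parameter for Bernoulli: eta = log(p/(1-p)).
p = 0.63, 1-p = 0.37.
p/(1-p) = 1.702703.
eta = log(1.702703) = 0.5322

0.5322


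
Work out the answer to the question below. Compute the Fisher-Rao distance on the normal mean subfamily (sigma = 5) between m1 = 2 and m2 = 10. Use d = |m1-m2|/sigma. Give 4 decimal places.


On the fixed-variance normal subfamily, geodesic distance = |m1-m2|/sigma.
|2 - 10| = 8.
sigma = 5.
d = 8/5 = 1.6000

1.6000


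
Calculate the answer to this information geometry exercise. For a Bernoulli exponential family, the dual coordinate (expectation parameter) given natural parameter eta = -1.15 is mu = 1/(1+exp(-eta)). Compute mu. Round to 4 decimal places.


Dual coordinate (expectation parameter) for Bernoulli:
mu = 1/(1+exp(-eta)).
eta = -1.15.
exp(-eta) = exp(1.15) = 3.158193.
mu = 1/(1+3.158193) = 0.2405

0.2405


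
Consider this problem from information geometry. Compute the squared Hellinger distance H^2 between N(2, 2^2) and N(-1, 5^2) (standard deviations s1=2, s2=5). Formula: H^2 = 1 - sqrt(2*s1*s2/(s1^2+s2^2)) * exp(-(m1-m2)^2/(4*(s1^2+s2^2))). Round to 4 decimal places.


Squared Hellinger distance for Gaussians:
H^2 = 1 - sqrt(2*s1*s2/(s1^2+s2^2)) * exp(-(m1-m2)^2/(4*(s1^2+s2^2))).
s1^2 = 4, s2^2 = 25, s1^2+s2^2 = 29.
sqrt(2*2*5/(29)) = 0.830455.
(m1-m2)^2 = (3)^2 = 9.
exp(-9/(4*29)) = exp(-0.077586) = 0.925347.
H^2 = 1 - 0.830455*0.925347 = 0.2315

0.2315


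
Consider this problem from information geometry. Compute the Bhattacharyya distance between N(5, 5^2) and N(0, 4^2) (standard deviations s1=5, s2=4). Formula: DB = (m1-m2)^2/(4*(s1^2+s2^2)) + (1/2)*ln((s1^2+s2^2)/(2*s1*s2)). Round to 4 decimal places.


Bhattacharyya distance between two Gaussians:
DB = (m1-m2)^2/(4*(s1^2+s2^2)) + (1/2)*ln((s1^2+s2^2)/(2*s1*s2)).
(m1-m2)^2 = (5)^2 = 25.
s1^2+s2^2 = 25 + 16 = 41.
term1 = 25/164 = 0.152439.
term2 = 0.5*ln(41/40.0) = 0.012346.
DB = 0.152439 + 0.012346 = 0.1648

0.1648


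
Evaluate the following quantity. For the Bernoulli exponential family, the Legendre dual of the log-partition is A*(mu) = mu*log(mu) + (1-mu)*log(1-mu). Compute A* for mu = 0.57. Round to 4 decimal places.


Legendre transform for Bernoulli:
A*(mu) = mu*log(mu) + (1-mu)*log(1-mu).
mu = 0.57, 1-mu = 0.43.
mu*log(mu) = 0.57*log(0.57) = -0.320408.
(1-mu)*log(1-mu) = 0.43*log(0.43) = -0.362907.
A* = -0.320408 + -0.362907 = -0.6833

-0.6833


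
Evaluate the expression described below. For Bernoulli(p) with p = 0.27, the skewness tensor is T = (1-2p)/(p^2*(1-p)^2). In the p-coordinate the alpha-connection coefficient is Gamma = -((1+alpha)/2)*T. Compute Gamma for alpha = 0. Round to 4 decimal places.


Skewness (Amari-Chentsov) tensor: T = (1-2p)/(p^2*(1-p)^2).
p = 0.27, 1-2p = 0.46, p^2 = 0.0729, (1-p)^2 = 0.5329.
T = 0.46/(0.0729 * 0.5329) = 11.840896.
In the p-coordinate, Gamma^(alpha) = Gamma^(0) - (alpha/2)*T with Gamma^(0) = (1/2)*g'(p) = -T/2,
so Gamma^(alpha) = -((1+alpha)/2)*T.
alpha = 0, -(1+alpha)/2 = -0.5.
Gamma = -0.5 * 11.840896 = -5.9204

-5.9204


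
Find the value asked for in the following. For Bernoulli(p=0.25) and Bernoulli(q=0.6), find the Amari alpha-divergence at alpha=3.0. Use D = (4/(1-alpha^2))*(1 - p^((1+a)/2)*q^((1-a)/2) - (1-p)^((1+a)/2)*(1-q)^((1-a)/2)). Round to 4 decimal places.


Amari alpha-divergence:
D = (4/(1-alpha^2))*(1 - p^((1+a)/2)*q^((1-a)/2) - (1-p)^((1+a)/2)*(1-q)^((1-a)/2)).
alpha = 3.0, p = 0.25, q = 0.6.
e1 = (1+alpha)/2 = 2.0, e2 = (1-alpha)/2 = -1.0.
t1 = p^e1 * q^e2 = 0.25^2.0 * 0.6^-1.0 = 0.104167.
t2 = (1-p)^e1 * (1-q)^e2 = 0.75^2.0 * 0.4^-1.0 = 1.40625.
4/(1-alpha^2) = -0.5.
D = -0.5*(1 - 0.104167 - 1.40625) = 0.2552

0.2552
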